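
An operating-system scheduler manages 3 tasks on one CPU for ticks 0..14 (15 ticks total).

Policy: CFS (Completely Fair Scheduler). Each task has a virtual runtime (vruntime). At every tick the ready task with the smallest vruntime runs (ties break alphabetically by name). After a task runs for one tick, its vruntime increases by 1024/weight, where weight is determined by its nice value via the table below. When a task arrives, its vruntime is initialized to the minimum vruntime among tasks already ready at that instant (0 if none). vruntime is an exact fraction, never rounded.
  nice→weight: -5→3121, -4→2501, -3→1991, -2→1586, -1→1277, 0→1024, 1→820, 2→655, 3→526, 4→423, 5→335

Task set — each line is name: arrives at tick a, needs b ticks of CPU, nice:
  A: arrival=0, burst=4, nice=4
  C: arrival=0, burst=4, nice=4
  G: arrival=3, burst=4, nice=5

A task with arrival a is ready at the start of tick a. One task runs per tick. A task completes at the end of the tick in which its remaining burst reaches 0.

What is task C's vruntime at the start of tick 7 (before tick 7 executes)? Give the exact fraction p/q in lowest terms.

vruntime(C, start of tick 7) = 1024/141

t=0: vr[A=0 C=0] → run A
t=1: vr[A=1024/423 C=0] → run C
t=2: vr[A=1024/423 C=1024/423] → run A
t=3: vr[A=2048/423 C=1024/423 G=1024/423] → run C
t=4: vr[A=2048/423 C=2048/423 G=1024/423] → run G
t=5: vr[A=2048/423 C=2048/423 G=776192/141705] → run A
t=6: vr[A=1024/141 C=2048/423 G=776192/141705] → run C
t=7: vr[A=1024/141 C=1024/141 G=776192/141705] → run G
t=8: vr[A=1024/141 C=1024/141 G=1209344/141705] → run A
t=9: vr[C=1024/141 G=1209344/141705] → run C
t=10: vr[G=1209344/141705] → run G
t=11: vr[G=1642496/141705] → run G
t=12: (idle)
t=13: (idle)
t=14: (idle)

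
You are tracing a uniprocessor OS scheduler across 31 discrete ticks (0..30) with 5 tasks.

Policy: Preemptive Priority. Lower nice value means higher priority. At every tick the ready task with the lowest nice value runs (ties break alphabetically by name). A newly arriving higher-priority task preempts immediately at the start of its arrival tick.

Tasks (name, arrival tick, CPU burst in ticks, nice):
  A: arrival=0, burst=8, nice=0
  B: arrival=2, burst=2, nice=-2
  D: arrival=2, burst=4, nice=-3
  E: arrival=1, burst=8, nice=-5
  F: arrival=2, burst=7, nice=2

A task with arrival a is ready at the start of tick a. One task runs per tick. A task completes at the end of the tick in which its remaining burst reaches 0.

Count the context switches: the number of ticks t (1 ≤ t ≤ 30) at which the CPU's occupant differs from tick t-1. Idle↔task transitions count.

t=0: ready={A} → run A
t=1: ready={A,E} → run E
t=2: ready={A,B,D,E,F} → run E
t=3: ready={A,B,D,E,F} → run E
t=4: ready={A,B,D,E,F} → run E
t=5: ready={A,B,D,E,F} → run E
t=6: ready={A,B,D,E,F} → run E
t=7: ready={A,B,D,E,F} → run E
t=8: ready={A,B,D,E,F} → run E
t=9: ready={A,B,D,F} → run D
t=10: ready={A,B,D,F} → run D
t=11: ready={A,B,D,F} → run D
t=12: ready={A,B,D,F} → run D
t=13: ready={A,B,F} → run B
t=14: ready={A,B,F} → run B
t=15: ready={A,F} → run A
t=16: ready={A,F} → run A
t=17: ready={A,F} → run A
t=18: ready={A,F} → run A
t=19: ready={A,F} → run A
t=20: ready={A,F} → run A
t=21: ready={A,F} → run A
t=22: ready={F} → run F
t=23: ready={F} → run F
t=24: ready={F} → run F
t=25: ready={F} → run F
t=26: ready={F} → run F
t=27: ready={F} → run F
t=28: ready={F} → run F
t=29: (idle)
t=30: (idle)

context switches = 6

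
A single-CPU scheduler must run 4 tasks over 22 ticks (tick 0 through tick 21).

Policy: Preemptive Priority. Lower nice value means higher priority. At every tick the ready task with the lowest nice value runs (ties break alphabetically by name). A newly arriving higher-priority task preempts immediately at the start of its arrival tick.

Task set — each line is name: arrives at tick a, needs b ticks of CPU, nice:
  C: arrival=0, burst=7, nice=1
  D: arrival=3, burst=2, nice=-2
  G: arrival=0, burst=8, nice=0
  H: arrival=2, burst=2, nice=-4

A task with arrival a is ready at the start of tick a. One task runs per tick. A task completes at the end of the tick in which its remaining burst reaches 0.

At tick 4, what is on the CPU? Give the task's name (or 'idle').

running at tick 4 = D

t=0: ready={C,G} → run G
t=1: ready={C,G} → run G
t=2: ready={C,G,H} → run H
t=3: ready={C,D,G,H} → run H
t=4: ready={C,D,G} → run D
t=5: ready={C,D,G} → run D
t=6: ready={C,G} → run G
t=7: ready={C,G} → run G
t=8: ready={C,G} → run G
t=9: ready={C,G} → run G
t=10: ready={C,G} → run G
t=11: ready={C,G} → run G
t=12: ready={C} → run C
t=13: ready={C} → run C
t=14: ready={C} → run C
t=15: ready={C} → run C
t=16: ready={C} → run C
t=17: ready={C} → run C
t=18: ready={C} → run C
t=19: (idle)
t=20: (idle)
t=21: (idle)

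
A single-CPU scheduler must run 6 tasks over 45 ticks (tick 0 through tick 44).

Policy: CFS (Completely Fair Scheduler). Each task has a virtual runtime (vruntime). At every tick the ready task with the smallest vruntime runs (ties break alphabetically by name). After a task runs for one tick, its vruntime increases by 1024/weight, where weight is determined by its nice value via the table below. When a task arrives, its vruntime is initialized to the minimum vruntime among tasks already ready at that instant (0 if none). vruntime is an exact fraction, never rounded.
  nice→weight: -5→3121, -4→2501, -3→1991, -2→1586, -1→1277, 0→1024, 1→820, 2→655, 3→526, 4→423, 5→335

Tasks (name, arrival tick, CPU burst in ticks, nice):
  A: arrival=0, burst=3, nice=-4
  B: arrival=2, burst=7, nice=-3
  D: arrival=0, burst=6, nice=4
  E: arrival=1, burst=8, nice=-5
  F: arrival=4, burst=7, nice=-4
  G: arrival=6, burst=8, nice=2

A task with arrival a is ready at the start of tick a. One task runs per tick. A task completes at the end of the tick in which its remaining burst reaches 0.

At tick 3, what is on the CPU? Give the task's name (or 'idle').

t=0: vr[A=0 D=0] → run A
t=1: vr[A=1024/2501 D=0 E=0] → run D
t=2: vr[A=1024/2501 B=0 D=1024/423 E=0] → run B
t=3: vr[A=1024/2501 B=1024/1991 D=1024/423 E=0] → run E
t=4: vr[A=1024/2501 B=1024/1991 D=1024/423 E=1024/3121 F=1024/3121] → run E
t=5: vr[A=1024/2501 B=1024/1991 D=1024/423 E=2048/3121 F=1024/3121] → run F
t=6: vr[A=1024/2501 B=1024/1991 D=1024/423 E=2048/3121 F=5756928/7805621 G=1024/2501] → run A
t=7: vr[A=2048/2501 B=1024/1991 D=1024/423 E=2048/3121 F=5756928/7805621 G=1024/2501] → run G
t=8: vr[A=2048/2501 B=1024/1991 D=1024/423 E=2048/3121 F=5756928/7805621 G=3231744/1638155] → run B
t=9: vr[A=2048/2501 B=2048/1991 D=1024/423 E=2048/3121 F=5756928/7805621 G=3231744/1638155] → run E
t=10: vr[A=2048/2501 B=2048/1991 D=1024/423 E=3072/3121 F=5756928/7805621 G=3231744/1638155] → run F
t=11: vr[A=2048/2501 B=2048/1991 D=1024/423 E=3072/3121 F=8952832/7805621 G=3231744/1638155] → run A
t=12: vr[B=2048/1991 D=1024/423 E=3072/3121 F=8952832/7805621 G=3231744/1638155] → run E
t=13: vr[B=2048/1991 D=1024/423 E=4096/3121 F=8952832/7805621 G=3231744/1638155] → run B
t=14: vr[B=3072/1991 D=1024/423 E=4096/3121 F=8952832/7805621 G=3231744/1638155] → run F
t=15: vr[B=3072/1991 D=1024/423 E=4096/3121 F=12148736/7805621 G=3231744/1638155] → run E
t=16: vr[B=3072/1991 D=1024/423 E=5120/3121 F=12148736/7805621 G=3231744/1638155] → run B
t=17: vr[B=4096/1991 D=1024/423 E=5120/3121 F=12148736/7805621 G=3231744/1638155] → run F
t=18: vr[B=4096/1991 D=1024/423 E=5120/3121 F=15344640/7805621 G=3231744/1638155] → run E
t=19: vr[B=4096/1991 D=1024/423 E=6144/3121 F=15344640/7805621 G=3231744/1638155] → run F
t=20: vr[B=4096/1991 D=1024/423 E=6144/3121 F=18540544/7805621 G=3231744/1638155] → run E
t=21: vr[B=4096/1991 D=1024/423 E=7168/3121 F=18540544/7805621 G=3231744/1638155] → run G
t=22: vr[B=4096/1991 D=1024/423 E=7168/3121 F=18540544/7805621 G=5792768/1638155] → run B
t=23: vr[B=5120/1991 D=1024/423 E=7168/3121 F=18540544/7805621 G=5792768/1638155] → run E
t=24: vr[B=5120/1991 D=1024/423 F=18540544/7805621 G=5792768/1638155] → run F
t=25: vr[B=5120/1991 D=1024/423 F=21736448/7805621 G=5792768/1638155] → run D
t=26: vr[B=5120/1991 D=2048/423 F=21736448/7805621 G=5792768/1638155] → run B
t=27: vr[B=6144/1991 D=2048/423 F=21736448/7805621 G=5792768/1638155] → run F
t=28: vr[B=6144/1991 D=2048/423 G=5792768/1638155] → run B
t=29: vr[D=2048/423 G=5792768/1638155] → run G
t=30: vr[D=2048/423 G=8353792/1638155] → run D
t=31: vr[D=1024/141 G=8353792/1638155] → run G
t=32: vr[D=1024/141 G=10914816/1638155] → run G
t=33: vr[D=1024/141 G=2695168/327631] → run D
t=34: vr[D=4096/423 G=2695168/327631] → run G
t=35: vr[D=4096/423 G=16036864/1638155] → run D
t=36: vr[D=5120/423 G=16036864/1638155] → run G
t=37: vr[D=5120/423 G=18597888/1638155] → run G
t=38: vr[D=5120/423] → run D
t=39: (idle)
t=40: (idle)
t=41: (idle)
t=42: (idle)
t=43: (idle)
t=44: (idle)

running at tick 3 = E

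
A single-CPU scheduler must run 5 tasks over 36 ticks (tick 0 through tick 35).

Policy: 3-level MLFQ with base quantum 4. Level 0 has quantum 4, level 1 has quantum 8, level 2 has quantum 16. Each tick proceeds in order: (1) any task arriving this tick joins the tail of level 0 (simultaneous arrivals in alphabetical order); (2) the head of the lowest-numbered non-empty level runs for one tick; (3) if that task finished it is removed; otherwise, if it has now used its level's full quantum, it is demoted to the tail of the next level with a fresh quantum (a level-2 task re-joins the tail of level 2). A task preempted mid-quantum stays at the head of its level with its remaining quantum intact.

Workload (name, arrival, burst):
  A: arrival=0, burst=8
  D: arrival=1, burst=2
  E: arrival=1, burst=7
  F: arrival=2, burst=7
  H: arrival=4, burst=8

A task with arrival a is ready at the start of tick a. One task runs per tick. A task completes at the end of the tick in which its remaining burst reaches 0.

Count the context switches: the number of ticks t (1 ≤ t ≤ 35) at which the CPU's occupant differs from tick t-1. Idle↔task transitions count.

context switches = 9

t=0: L0/L1/L2 = A/-/- → run A
t=1: L0/L1/L2 = ADE/-/- → run A
t=2: L0/L1/L2 = ADEF/-/- → run A
t=3: L0/L1/L2 = ADEF/-/- → run A
t=4: L0/L1/L2 = DEFH/A/- → run D
t=5: L0/L1/L2 = DEFH/A/- → run D
t=6: L0/L1/L2 = EFH/A/- → run E
t=7: L0/L1/L2 = EFH/A/- → run E
t=8: L0/L1/L2 = EFH/A/- → run E
t=9: L0/L1/L2 = EFH/A/- → run E
t=10: L0/L1/L2 = FH/AE/- → run F
t=11: L0/L1/L2 = FH/AE/- → run F
t=12: L0/L1/L2 = FH/AE/- → run F
t=13: L0/L1/L2 = FH/AE/- → run F
t=14: L0/L1/L2 = H/AEF/- → run H
t=15: L0/L1/L2 = H/AEF/- → run H
t=16: L0/L1/L2 = H/AEF/- → run H
t=17: L0/L1/L2 = H/AEF/- → run H
t=18: L0/L1/L2 = -/AEFH/- → run A
t=19: L0/L1/L2 = -/AEFH/- → run A
t=20: L0/L1/L2 = -/AEFH/- → run A
t=21: L0/L1/L2 = -/AEFH/- → run A
t=22: L0/L1/L2 = -/EFH/- → run E
t=23: L0/L1/L2 = -/EFH/- → run E
t=24: L0/L1/L2 = -/EFH/- → run E
t=25: L0/L1/L2 = -/FH/- → run F
t=26: L0/L1/L2 = -/FH/- → run F
t=27: L0/L1/L2 = -/FH/- → run F
t=28: L0/L1/L2 = -/H/- → run H
t=29: L0/L1/L2 = -/H/- → run H
t=30: L0/L1/L2 = -/H/- → run H
t=31: L0/L1/L2 = -/H/- → run H
t=32: (idle)
t=33: (idle)
t=34: (idle)
t=35: (idle)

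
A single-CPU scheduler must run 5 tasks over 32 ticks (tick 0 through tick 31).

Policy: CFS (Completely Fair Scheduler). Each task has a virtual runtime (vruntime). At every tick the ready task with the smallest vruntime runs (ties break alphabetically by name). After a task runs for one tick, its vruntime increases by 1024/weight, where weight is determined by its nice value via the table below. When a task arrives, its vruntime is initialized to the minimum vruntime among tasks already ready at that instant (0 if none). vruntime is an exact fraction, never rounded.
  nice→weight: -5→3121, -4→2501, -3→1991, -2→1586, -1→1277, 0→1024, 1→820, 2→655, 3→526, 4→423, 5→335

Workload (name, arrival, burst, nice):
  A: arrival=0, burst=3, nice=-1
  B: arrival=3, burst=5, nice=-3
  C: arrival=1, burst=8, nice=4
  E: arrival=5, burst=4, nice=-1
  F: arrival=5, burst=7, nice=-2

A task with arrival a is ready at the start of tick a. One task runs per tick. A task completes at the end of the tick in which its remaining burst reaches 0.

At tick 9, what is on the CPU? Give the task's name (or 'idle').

running at tick 9 = F

t=0: vr[A=0] → run A
t=1: vr[A=1024/1277 C=1024/1277] → run A
t=2: vr[A=2048/1277 C=1024/1277] → run C
t=3: vr[A=2048/1277 B=2048/1277 C=1740800/540171] → run A
t=4: vr[B=2048/1277 C=1740800/540171] → run B
t=5: vr[B=5385216/2542507 C=1740800/540171 E=5385216/2542507 F=5385216/2542507] → run B
t=6: vr[B=6692864/2542507 C=1740800/540171 E=5385216/2542507 F=5385216/2542507] → run E
t=7: vr[B=6692864/2542507 C=1740800/540171 E=7424000/2542507 F=5385216/2542507] → run F
t=8: vr[B=6692864/2542507 C=1740800/540171 E=7424000/2542507 F=5572239872/2016208051] → run B
t=9: vr[B=8000512/2542507 C=1740800/540171 E=7424000/2542507 F=5572239872/2016208051] → run F
t=10: vr[B=8000512/2542507 C=1740800/540171 E=7424000/2542507 F=6874003456/2016208051] → run E
t=11: vr[B=8000512/2542507 C=1740800/540171 E=9462784/2542507 F=6874003456/2016208051] → run B
t=12: vr[B=9308160/2542507 C=1740800/540171 E=9462784/2542507 F=6874003456/2016208051] → run C
t=13: vr[B=9308160/2542507 C=3048448/540171 E=9462784/2542507 F=6874003456/2016208051] → run F
t=14: vr[B=9308160/2542507 C=3048448/540171 E=9462784/2542507 F=8175767040/2016208051] → run B
t=15: vr[C=3048448/540171 E=9462784/2542507 F=8175767040/2016208051] → run E
t=16: vr[C=3048448/540171 E=11501568/2542507 F=8175767040/2016208051] → run F
t=17: vr[C=3048448/540171 E=11501568/2542507 F=9477530624/2016208051] → run E
t=18: vr[C=3048448/540171 F=9477530624/2016208051] → run F
t=19: vr[C=3048448/540171 F=10779294208/2016208051] → run F
t=20: vr[C=3048448/540171 F=12081057792/2016208051] → run C
t=21: vr[C=1452032/180057 F=12081057792/2016208051] → run F
t=22: vr[C=1452032/180057] → run C
t=23: vr[C=5663744/540171] → run C
t=24: vr[C=6971392/540171] → run C
t=25: vr[C=2759680/180057] → run C
t=26: vr[C=9586688/540171] → run C
t=27: (idle)
t=28: (idle)
t=29: (idle)
t=30: (idle)
t=31: (idle)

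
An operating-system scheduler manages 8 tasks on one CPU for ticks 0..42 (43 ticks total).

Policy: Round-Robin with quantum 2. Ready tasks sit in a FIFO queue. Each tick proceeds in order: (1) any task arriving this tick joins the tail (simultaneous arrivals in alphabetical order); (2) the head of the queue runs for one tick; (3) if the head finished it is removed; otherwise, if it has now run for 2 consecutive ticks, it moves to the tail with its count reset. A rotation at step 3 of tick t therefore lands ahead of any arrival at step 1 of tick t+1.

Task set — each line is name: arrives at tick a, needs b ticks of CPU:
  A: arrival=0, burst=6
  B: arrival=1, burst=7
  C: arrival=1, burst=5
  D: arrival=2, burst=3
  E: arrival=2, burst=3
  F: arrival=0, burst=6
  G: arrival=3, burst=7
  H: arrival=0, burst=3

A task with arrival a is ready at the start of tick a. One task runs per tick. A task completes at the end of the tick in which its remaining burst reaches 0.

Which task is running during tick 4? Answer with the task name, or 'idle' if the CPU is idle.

t=0: queue=[A,F,H] q_used=0 → run A
t=1: queue=[A,F,H,B,C] q_used=1 → run A
t=2: queue=[F,H,B,C,A,D,E] q_used=0 → run F
t=3: queue=[F,H,B,C,A,D,E,G] q_used=1 → run F
t=4: queue=[H,B,C,A,D,E,G,F] q_used=0 → run H
t=5: queue=[H,B,C,A,D,E,G,F] q_used=1 → run H
t=6: queue=[B,C,A,D,E,G,F,H] q_used=0 → run B
t=7: queue=[B,C,A,D,E,G,F,H] q_used=1 → run B
t=8: queue=[C,A,D,E,G,F,H,B] q_used=0 → run C
t=9: queue=[C,A,D,E,G,F,H,B] q_used=1 → run C
t=10: queue=[A,D,E,G,F,H,B,C] q_used=0 → run A
t=11: queue=[A,D,E,G,F,H,B,C] q_used=1 → run A
t=12: queue=[D,E,G,F,H,B,C,A] q_used=0 → run D
t=13: queue=[D,E,G,F,H,B,C,A] q_used=1 → run D
t=14: queue=[E,G,F,H,B,C,A,D] q_used=0 → run E
t=15: queue=[E,G,F,H,B,C,A,D] q_used=1 → run E
t=16: queue=[G,F,H,B,C,A,D,E] q_used=0 → run G
t=17: queue=[G,F,H,B,C,A,D,E] q_used=1 → run G
t=18: queue=[F,H,B,C,A,D,E,G] q_used=0 → run F
t=19: queue=[F,H,B,C,A,D,E,G] q_used=1 → run F
t=20: queue=[H,B,C,A,D,E,G,F] q_used=0 → run H
t=21: queue=[B,C,A,D,E,G,F] q_used=0 → run B
t=22: queue=[B,C,A,D,E,G,F] q_used=1 → run B
t=23: queue=[C,A,D,E,G,F,B] q_used=0 → run C
t=24: queue=[C,A,D,E,G,F,B] q_used=1 → run C
t=25: queue=[A,D,E,G,F,B,C] q_used=0 → run A
t=26: queue=[A,D,E,G,F,B,C] q_used=1 → run A
t=27: queue=[D,E,G,F,B,C] q_used=0 → run D
t=28: queue=[E,G,F,B,C] q_used=0 → run E
t=29: queue=[G,F,B,C] q_used=0 → run G
t=30: queue=[G,F,B,C] q_used=1 → run G
t=31: queue=[F,B,C,G] q_used=0 → run F
t=32: queue=[F,B,C,G] q_used=1 → run F
t=33: queue=[B,C,G] q_used=0 → run B
t=34: queue=[B,C,G] q_used=1 → run B
t=35: queue=[C,G,B] q_used=0 → run C
t=36: queue=[G,B] q_used=0 → run G
t=37: queue=[G,B] q_used=1 → run G
t=38: queue=[B,G] q_used=0 → run B
t=39: queue=[G] q_used=0 → run G
t=40: (idle)
t=41: (idle)
t=42: (idle)

running at tick 4 = H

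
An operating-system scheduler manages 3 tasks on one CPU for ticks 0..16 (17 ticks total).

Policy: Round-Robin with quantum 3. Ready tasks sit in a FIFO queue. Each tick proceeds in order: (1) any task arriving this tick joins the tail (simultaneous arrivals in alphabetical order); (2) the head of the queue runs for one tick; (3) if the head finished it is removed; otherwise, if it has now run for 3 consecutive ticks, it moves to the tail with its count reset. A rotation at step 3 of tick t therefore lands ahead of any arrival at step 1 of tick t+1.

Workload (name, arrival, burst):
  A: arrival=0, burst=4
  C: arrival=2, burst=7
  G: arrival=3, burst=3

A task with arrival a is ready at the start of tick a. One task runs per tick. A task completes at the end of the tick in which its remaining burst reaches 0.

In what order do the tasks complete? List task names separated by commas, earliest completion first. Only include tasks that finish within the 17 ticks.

t=0: queue=[A] q_used=0 → run A
t=1: queue=[A] q_used=1 → run A
t=2: queue=[A,C] q_used=2 → run A
t=3: queue=[C,A,G] q_used=0 → run C
t=4: queue=[C,A,G] q_used=1 → run C
t=5: queue=[C,A,G] q_used=2 → run C
t=6: queue=[A,G,C] q_used=0 → run A
t=7: queue=[G,C] q_used=0 → run G
t=8: queue=[G,C] q_used=1 → run G
t=9: queue=[G,C] q_used=2 → run G
t=10: queue=[C] q_used=0 → run C
t=11: queue=[C] q_used=1 → run C
t=12: queue=[C] q_used=2 → run C
t=13: queue=[C] q_used=0 → run C
t=14: (idle)
t=15: (idle)
t=16: (idle)

completion order = A, G, C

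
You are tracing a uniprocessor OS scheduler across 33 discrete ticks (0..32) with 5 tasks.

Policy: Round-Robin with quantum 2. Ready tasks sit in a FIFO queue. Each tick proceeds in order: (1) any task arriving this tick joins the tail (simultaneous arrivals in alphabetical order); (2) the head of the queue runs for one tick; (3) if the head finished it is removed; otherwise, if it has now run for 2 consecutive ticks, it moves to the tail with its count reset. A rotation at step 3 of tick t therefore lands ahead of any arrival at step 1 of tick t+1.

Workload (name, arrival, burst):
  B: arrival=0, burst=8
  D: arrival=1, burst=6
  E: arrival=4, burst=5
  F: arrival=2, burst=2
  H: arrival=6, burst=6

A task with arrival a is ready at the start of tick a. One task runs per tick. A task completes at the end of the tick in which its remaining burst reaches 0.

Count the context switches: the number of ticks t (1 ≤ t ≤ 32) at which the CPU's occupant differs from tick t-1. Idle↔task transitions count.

t=0: queue=[B] q_used=0 → run B
t=1: queue=[B,D] q_used=1 → run B
t=2: queue=[D,B,F] q_used=0 → run D
t=3: queue=[D,B,F] q_used=1 → run D
t=4: queue=[B,F,D,E] q_used=0 → run B
t=5: queue=[B,F,D,E] q_used=1 → run B
t=6: queue=[F,D,E,B,H] q_used=0 → run F
t=7: queue=[F,D,E,B,H] q_used=1 → run F
t=8: queue=[D,E,B,H] q_used=0 → run D
t=9: queue=[D,E,B,H] q_used=1 → run D
t=10: queue=[E,B,H,D] q_used=0 → run E
t=11: queue=[E,B,H,D] q_used=1 → run E
t=12: queue=[B,H,D,E] q_used=0 → run B
t=13: queue=[B,H,D,E] q_used=1 → run B
t=14: queue=[H,D,E,B] q_used=0 → run H
t=15: queue=[H,D,E,B] q_used=1 → run H
t=16: queue=[D,E,B,H] q_used=0 → run D
t=17: queue=[D,E,B,H] q_used=1 → run D
t=18: queue=[E,B,H] q_used=0 → run E
t=19: queue=[E,B,H] q_used=1 → run E
t=20: queue=[B,H,E] q_used=0 → run B
t=21: queue=[B,H,E] q_used=1 → run B
t=22: queue=[H,E] q_used=0 → run H
t=23: queue=[H,E] q_used=1 → run H
t=24: queue=[E,H] q_used=0 → run E
t=25: queue=[H] q_used=0 → run H
t=26: queue=[H] q_used=1 → run H
t=27: (idle)
t=28: (idle)
t=29: (idle)
t=30: (idle)
t=31: (idle)
t=32: (idle)

context switches = 14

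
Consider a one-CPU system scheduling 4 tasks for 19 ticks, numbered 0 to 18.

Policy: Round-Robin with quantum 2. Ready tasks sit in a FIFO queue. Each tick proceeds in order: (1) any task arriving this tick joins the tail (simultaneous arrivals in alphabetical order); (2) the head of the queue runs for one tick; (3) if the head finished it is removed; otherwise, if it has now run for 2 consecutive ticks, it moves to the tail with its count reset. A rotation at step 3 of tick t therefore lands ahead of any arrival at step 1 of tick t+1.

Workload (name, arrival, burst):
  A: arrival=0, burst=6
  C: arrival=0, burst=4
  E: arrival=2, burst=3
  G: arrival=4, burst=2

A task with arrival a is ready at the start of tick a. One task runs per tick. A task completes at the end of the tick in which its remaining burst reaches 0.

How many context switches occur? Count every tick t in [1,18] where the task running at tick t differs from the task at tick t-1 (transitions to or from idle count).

t=0: queue=[A,C] q_used=0 → run A
t=1: queue=[A,C] q_used=1 → run A
t=2: queue=[C,A,E] q_used=0 → run C
t=3: queue=[C,A,E] q_used=1 → run C
t=4: queue=[A,E,C,G] q_used=0 → run A
t=5: queue=[A,E,C,G] q_used=1 → run A
t=6: queue=[E,C,G,A] q_used=0 → run E
t=7: queue=[E,C,G,A] q_used=1 → run E
t=8: queue=[C,G,A,E] q_used=0 → run C
t=9: queue=[C,G,A,E] q_used=1 → run C
t=10: queue=[G,A,E] q_used=0 → run G
t=11: queue=[G,A,E] q_used=1 → run G
t=12: queue=[A,E] q_used=0 → run A
t=13: queue=[A,E] q_used=1 → run A
t=14: queue=[E] q_used=0 → run E
t=15: (idle)
t=16: (idle)
t=17: (idle)
t=18: (idle)

context switches = 8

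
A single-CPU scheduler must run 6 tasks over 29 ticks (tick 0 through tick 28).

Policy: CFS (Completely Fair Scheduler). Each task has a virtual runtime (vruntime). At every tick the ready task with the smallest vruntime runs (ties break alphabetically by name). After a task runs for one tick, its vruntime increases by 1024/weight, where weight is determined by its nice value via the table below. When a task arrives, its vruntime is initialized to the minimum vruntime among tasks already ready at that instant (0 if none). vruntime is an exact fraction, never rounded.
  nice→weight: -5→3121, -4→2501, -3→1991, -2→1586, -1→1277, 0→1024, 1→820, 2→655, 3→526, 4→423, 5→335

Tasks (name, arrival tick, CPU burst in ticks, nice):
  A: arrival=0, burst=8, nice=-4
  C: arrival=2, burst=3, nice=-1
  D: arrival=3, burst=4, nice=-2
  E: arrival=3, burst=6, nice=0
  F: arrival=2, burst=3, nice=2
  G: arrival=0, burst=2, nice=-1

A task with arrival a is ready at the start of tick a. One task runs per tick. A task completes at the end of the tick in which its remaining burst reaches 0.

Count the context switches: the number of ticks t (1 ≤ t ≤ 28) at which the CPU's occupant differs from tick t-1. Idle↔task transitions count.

context switches = 24

t=0: vr[A=0 G=0] → run A
t=1: vr[A=1024/2501 G=0] → run G
t=2: vr[A=1024/2501 C=1024/2501 F=1024/2501 G=1024/1277] → run A
t=3: vr[A=2048/2501 C=1024/2501 D=1024/2501 E=1024/2501 F=1024/2501 G=1024/1277] → run C
t=4: vr[A=2048/2501 C=3868672/3193777 D=1024/2501 E=1024/2501 F=1024/2501 G=1024/1277] → run D
t=5: vr[A=2048/2501 C=3868672/3193777 D=34304/32513 E=1024/2501 F=1024/2501 G=1024/1277] → run E
t=6: vr[A=2048/2501 C=3868672/3193777 D=34304/32513 E=3525/2501 F=1024/2501 G=1024/1277] → run F
t=7: vr[A=2048/2501 C=3868672/3193777 D=34304/32513 E=3525/2501 F=3231744/1638155 G=1024/1277] → run G
t=8: vr[A=2048/2501 C=3868672/3193777 D=34304/32513 E=3525/2501 F=3231744/1638155] → run A
t=9: vr[A=3072/2501 C=3868672/3193777 D=34304/32513 E=3525/2501 F=3231744/1638155] → run D
t=10: vr[A=3072/2501 C=3868672/3193777 D=55296/32513 E=3525/2501 F=3231744/1638155] → run C
t=11: vr[A=3072/2501 C=6429696/3193777 D=55296/32513 E=3525/2501 F=3231744/1638155] → run A
t=12: vr[A=4096/2501 C=6429696/3193777 D=55296/32513 E=3525/2501 F=3231744/1638155] → run E
t=13: vr[A=4096/2501 C=6429696/3193777 D=55296/32513 E=6026/2501 F=3231744/1638155] → run A
t=14: vr[A=5120/2501 C=6429696/3193777 D=55296/32513 E=6026/2501 F=3231744/1638155] → run D
t=15: vr[A=5120/2501 C=6429696/3193777 D=76288/32513 E=6026/2501 F=3231744/1638155] → run F
t=16: vr[A=5120/2501 C=6429696/3193777 D=76288/32513 E=6026/2501 F=5792768/1638155] → run C
t=17: vr[A=5120/2501 D=76288/32513 E=6026/2501 F=5792768/1638155] → run A
t=18: vr[A=6144/2501 D=76288/32513 E=6026/2501 F=5792768/1638155] → run D
t=19: vr[A=6144/2501 E=6026/2501 F=5792768/1638155] → run E
t=20: vr[A=6144/2501 E=8527/2501 F=5792768/1638155] → run A
t=21: vr[A=7168/2501 E=8527/2501 F=5792768/1638155] → run A
t=22: vr[E=8527/2501 F=5792768/1638155] → run E
t=23: vr[E=11028/2501 F=5792768/1638155] → run F
t=24: vr[E=11028/2501] → run E
t=25: vr[E=13529/2501] → run E
t=26: (idle)
t=27: (idle)
t=28: (idle)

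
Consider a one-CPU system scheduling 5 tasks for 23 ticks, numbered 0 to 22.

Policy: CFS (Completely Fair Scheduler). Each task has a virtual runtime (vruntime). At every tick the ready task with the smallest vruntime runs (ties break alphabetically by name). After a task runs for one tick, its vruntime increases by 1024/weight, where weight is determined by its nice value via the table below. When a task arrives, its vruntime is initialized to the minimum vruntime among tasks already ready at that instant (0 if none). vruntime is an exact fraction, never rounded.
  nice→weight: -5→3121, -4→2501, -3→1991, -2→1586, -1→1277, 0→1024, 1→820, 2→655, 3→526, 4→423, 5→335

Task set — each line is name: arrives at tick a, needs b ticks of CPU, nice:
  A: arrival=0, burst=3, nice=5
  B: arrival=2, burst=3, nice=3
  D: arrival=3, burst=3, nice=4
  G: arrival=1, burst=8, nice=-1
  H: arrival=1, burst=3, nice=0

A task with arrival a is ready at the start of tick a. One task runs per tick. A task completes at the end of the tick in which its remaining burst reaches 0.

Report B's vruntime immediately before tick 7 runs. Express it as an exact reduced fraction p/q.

vruntime(B, start of tick 7) = 440832/88105

t=0: vr[A=0] → run A
t=1: vr[A=1024/335 G=1024/335 H=1024/335] → run A
t=2: vr[A=2048/335 B=1024/335 G=1024/335 H=1024/335] → run B
t=3: vr[A=2048/335 B=440832/88105 D=1024/335 G=1024/335 H=1024/335] → run D
t=4: vr[A=2048/335 B=440832/88105 D=776192/141705 G=1024/335 H=1024/335] → run G
t=5: vr[A=2048/335 B=440832/88105 D=776192/141705 G=1650688/427795 H=1024/335] → run H
t=6: vr[A=2048/335 B=440832/88105 D=776192/141705 G=1650688/427795 H=1359/335] → run G
t=7: vr[A=2048/335 B=440832/88105 D=776192/141705 G=1993728/427795 H=1359/335] → run H
t=8: vr[A=2048/335 B=440832/88105 D=776192/141705 G=1993728/427795 H=1694/335] → run G
t=9: vr[A=2048/335 B=440832/88105 D=776192/141705 G=2336768/427795 H=1694/335] → run B
t=10: vr[A=2048/335 B=612352/88105 D=776192/141705 G=2336768/427795 H=1694/335] → run H
t=11: vr[A=2048/335 B=612352/88105 D=776192/141705 G=2336768/427795] → run G
t=12: vr[A=2048/335 B=612352/88105 D=776192/141705 G=2679808/427795] → run D
t=13: vr[A=2048/335 B=612352/88105 D=1119232/141705 G=2679808/427795] → run A
t=14: vr[B=612352/88105 D=1119232/141705 G=2679808/427795] → run G
t=15: vr[B=612352/88105 D=1119232/141705 G=3022848/427795] → run B
t=16: vr[D=1119232/141705 G=3022848/427795] → run G
t=17: vr[D=1119232/141705 G=3365888/427795] → run G
t=18: vr[D=1119232/141705 G=3708928/427795] → run D
t=19: vr[G=3708928/427795] → run G
t=20: (idle)
t=21: (idle)
t=22: (idle)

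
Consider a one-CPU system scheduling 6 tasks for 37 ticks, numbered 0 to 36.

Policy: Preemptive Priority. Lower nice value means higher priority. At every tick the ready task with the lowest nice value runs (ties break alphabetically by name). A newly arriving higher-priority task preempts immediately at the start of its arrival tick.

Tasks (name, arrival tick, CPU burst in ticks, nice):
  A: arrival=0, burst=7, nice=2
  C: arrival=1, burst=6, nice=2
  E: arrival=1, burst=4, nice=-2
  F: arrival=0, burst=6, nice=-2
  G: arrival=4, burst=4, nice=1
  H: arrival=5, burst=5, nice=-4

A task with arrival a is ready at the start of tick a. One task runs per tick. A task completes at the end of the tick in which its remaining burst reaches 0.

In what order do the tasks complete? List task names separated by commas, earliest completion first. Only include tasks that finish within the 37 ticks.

t=0: ready={A,F} → run F
t=1: ready={A,C,E,F} → run E
t=2: ready={A,C,E,F} → run E
t=3: ready={A,C,E,F} → run E
t=4: ready={A,C,E,F,G} → run E
t=5: ready={A,C,F,G,H} → run H
t=6: ready={A,C,F,G,H} → run H
t=7: ready={A,C,F,G,H} → run H
t=8: ready={A,C,F,G,H} → run H
t=9: ready={A,C,F,G,H} → run H
t=10: ready={A,C,F,G} → run F
t=11: ready={A,C,F,G} → run F
t=12: ready={A,C,F,G} → run F
t=13: ready={A,C,F,G} → run F
t=14: ready={A,C,F,G} → run F
t=15: ready={A,C,G} → run G
t=16: ready={A,C,G} → run G
t=17: ready={A,C,G} → run G
t=18: ready={A,C,G} → run G
t=19: ready={A,C} → run A
t=20: ready={A,C} → run A
t=21: ready={A,C} → run A
t=22: ready={A,C} → run A
t=23: ready={A,C} → run A
t=24: ready={A,C} → run A
t=25: ready={A,C} → run A
t=26: ready={C} → run C
t=27: ready={C} → run C
t=28: ready={C} → run C
t=29: ready={C} → run C
t=30: ready={C} → run C
t=31: ready={C} → run C
t=32: (idle)
t=33: (idle)
t=34: (idle)
t=35: (idle)
t=36: (idle)

completion order = E, H, F, G, A, C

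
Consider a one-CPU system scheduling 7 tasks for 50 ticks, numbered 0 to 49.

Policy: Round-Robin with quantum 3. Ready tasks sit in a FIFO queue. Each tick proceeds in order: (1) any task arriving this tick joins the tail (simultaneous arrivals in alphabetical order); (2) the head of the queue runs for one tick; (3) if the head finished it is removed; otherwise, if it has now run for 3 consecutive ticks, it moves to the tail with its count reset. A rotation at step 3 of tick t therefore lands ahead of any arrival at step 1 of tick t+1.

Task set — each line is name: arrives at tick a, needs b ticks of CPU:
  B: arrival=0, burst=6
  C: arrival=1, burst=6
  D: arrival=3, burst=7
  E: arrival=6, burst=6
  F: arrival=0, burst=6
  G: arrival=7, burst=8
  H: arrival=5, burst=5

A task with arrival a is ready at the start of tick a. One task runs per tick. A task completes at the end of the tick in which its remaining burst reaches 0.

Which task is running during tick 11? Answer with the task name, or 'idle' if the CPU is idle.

running at tick 11 = B

t=0: queue=[B,F] q_used=0 → run B
t=1: queue=[B,F,C] q_used=1 → run B
t=2: queue=[B,F,C] q_used=2 → run B
t=3: queue=[F,C,B,D] q_used=0 → run F
t=4: queue=[F,C,B,D] q_used=1 → run F
t=5: queue=[F,C,B,D,H] q_used=2 → run F
t=6: queue=[C,B,D,H,F,E] q_used=0 → run C
t=7: queue=[C,B,D,H,F,E,G] q_used=1 → run C
t=8: queue=[C,B,D,H,F,E,G] q_used=2 → run C
t=9: queue=[B,D,H,F,E,G,C] q_used=0 → run B
t=10: queue=[B,D,H,F,E,G,C] q_used=1 → run B
t=11: queue=[B,D,H,F,E,G,C] q_used=2 → run B
t=12: queue=[D,H,F,E,G,C] q_used=0 → run D
t=13: queue=[D,H,F,E,G,C] q_used=1 → run D
t=14: queue=[D,H,F,E,G,C] q_used=2 → run D
t=15: queue=[H,F,E,G,C,D] q_used=0 → run H
t=16: queue=[H,F,E,G,C,D] q_used=1 → run H
t=17: queue=[H,F,E,G,C,D] q_used=2 → run H
t=18: queue=[F,E,G,C,D,H] q_used=0 → run F
t=19: queue=[F,E,G,C,D,H] q_used=1 → run F
t=20: queue=[F,E,G,C,D,H] q_used=2 → run F
t=21: queue=[E,G,C,D,H] q_used=0 → run E
t=22: queue=[E,G,C,D,H] q_used=1 → run E
t=23: queue=[E,G,C,D,H] q_used=2 → run E
t=24: queue=[G,C,D,H,E] q_used=0 → run G
t=25: queue=[G,C,D,H,E] q_used=1 → run G
t=26: queue=[G,C,D,H,E] q_used=2 → run G
t=27: queue=[C,D,H,E,G] q_used=0 → run C
t=28: queue=[C,D,H,E,G] q_used=1 → run C
t=29: queue=[C,D,H,E,G] q_used=2 → run C
t=30: queue=[D,H,E,G] q_used=0 → run D
t=31: queue=[D,H,E,G] q_used=1 → run D
t=32: queue=[D,H,E,G] q_used=2 → run D
t=33: queue=[H,E,G,D] q_used=0 → run H
t=34: queue=[H,E,G,D] q_used=1 → run H
t=35: queue=[E,G,D] q_used=0 → run E
t=36: queue=[E,G,D] q_used=1 → run E
t=37: queue=[E,G,D] q_used=2 → run E
t=38: queue=[G,D] q_used=0 → run G
t=39: queue=[G,D] q_used=1 → run G
t=40: queue=[G,D] q_used=2 → run G
t=41: queue=[D,G] q_used=0 → run D
t=42: queue=[G] q_used=0 → run G
t=43: queue=[G] q_used=1 → run G
t=44: (idle)
t=45: (idle)
t=46: (idle)
t=47: (idle)
t=48: (idle)
t=49: (idle)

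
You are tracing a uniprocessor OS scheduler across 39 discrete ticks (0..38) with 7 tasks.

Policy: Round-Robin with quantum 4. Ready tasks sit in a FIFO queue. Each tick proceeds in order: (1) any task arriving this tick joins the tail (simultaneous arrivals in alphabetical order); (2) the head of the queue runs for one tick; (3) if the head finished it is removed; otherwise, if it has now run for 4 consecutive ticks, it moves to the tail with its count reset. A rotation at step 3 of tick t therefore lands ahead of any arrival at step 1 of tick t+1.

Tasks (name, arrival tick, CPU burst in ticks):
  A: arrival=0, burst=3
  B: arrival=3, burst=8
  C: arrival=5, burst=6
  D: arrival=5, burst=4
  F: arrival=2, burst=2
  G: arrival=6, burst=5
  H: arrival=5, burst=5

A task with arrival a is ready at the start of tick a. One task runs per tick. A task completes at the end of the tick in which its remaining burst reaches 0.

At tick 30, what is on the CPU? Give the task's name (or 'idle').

t=0: queue=[A] q_used=0 → run A
t=1: queue=[A] q_used=1 → run A
t=2: queue=[A,F] q_used=2 → run A
t=3: queue=[F,B] q_used=0 → run F
t=4: queue=[F,B] q_used=1 → run F
t=5: queue=[B,C,D,H] q_used=0 → run B
t=6: queue=[B,C,D,H,G] q_used=1 → run B
t=7: queue=[B,C,D,H,G] q_used=2 → run B
t=8: queue=[B,C,D,H,G] q_used=3 → run B
t=9: queue=[C,D,H,G,B] q_used=0 → run C
t=10: queue=[C,D,H,G,B] q_used=1 → run C
t=11: queue=[C,D,H,G,B] q_used=2 → run C
t=12: queue=[C,D,H,G,B] q_used=3 → run C
t=13: queue=[D,H,G,B,C] q_used=0 → run D
t=14: queue=[D,H,G,B,C] q_used=1 → run D
t=15: queue=[D,H,G,B,C] q_used=2 → run D
t=16: queue=[D,H,G,B,C] q_used=3 → run D
t=17: queue=[H,G,B,C] q_used=0 → run H
t=18: queue=[H,G,B,C] q_used=1 → run H
t=19: queue=[H,G,B,C] q_used=2 → run H
t=20: queue=[H,G,B,C] q_used=3 → run H
t=21: queue=[G,B,C,H] q_used=0 → run G
t=22: queue=[G,B,C,H] q_used=1 → run G
t=23: queue=[G,B,C,H] q_used=2 → run G
t=24: queue=[G,B,C,H] q_used=3 → run G
t=25: queue=[B,C,H,G] q_used=0 → run B
t=26: queue=[B,C,H,G] q_used=1 → run B
t=27: queue=[B,C,H,G] q_used=2 → run B
t=28: queue=[B,C,H,G] q_used=3 → run B
t=29: queue=[C,H,G] q_used=0 → run C
t=30: queue=[C,H,G] q_used=1 → run C
t=31: queue=[H,G] q_used=0 → run H
t=32: queue=[G] q_used=0 → run G
t=33: (idle)
t=34: (idle)
t=35: (idle)
t=36: (idle)
t=37: (idle)
t=38: (idle)

running at tick 30 = C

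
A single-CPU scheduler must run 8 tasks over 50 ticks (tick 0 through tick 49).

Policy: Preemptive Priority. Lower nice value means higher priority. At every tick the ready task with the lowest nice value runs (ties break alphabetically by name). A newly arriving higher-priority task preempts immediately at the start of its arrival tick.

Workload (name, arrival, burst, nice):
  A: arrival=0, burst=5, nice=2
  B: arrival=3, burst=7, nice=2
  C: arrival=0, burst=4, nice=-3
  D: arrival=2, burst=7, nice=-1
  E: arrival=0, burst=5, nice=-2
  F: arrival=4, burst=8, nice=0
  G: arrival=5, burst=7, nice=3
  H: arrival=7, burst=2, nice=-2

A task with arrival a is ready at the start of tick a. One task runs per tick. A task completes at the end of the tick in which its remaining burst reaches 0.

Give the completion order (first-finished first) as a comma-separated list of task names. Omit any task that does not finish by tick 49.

t=0: ready={A,C,E} → run C
t=1: ready={A,C,E} → run C
t=2: ready={A,C,D,E} → run C
t=3: ready={A,B,C,D,E} → run C
t=4: ready={A,B,D,E,F} → run E
t=5: ready={A,B,D,E,F,G} → run E
t=6: ready={A,B,D,E,F,G} → run E
t=7: ready={A,B,D,E,F,G,H} → run E
t=8: ready={A,B,D,E,F,G,H} → run E
t=9: ready={A,B,D,F,G,H} → run H
t=10: ready={A,B,D,F,G,H} → run H
t=11: ready={A,B,D,F,G} → run D
t=12: ready={A,B,D,F,G} → run D
t=13: ready={A,B,D,F,G} → run D
t=14: ready={A,B,D,F,G} → run D
t=15: ready={A,B,D,F,G} → run D
t=16: ready={A,B,D,F,G} → run D
t=17: ready={A,B,D,F,G} → run D
t=18: ready={A,B,F,G} → run F
t=19: ready={A,B,F,G} → run F
t=20: ready={A,B,F,G} → run F
t=21: ready={A,B,F,G} → run F
t=22: ready={A,B,F,G} → run F
t=23: ready={A,B,F,G} → run F
t=24: ready={A,B,F,G} → run F
t=25: ready={A,B,F,G} → run F
t=26: ready={A,B,G} → run A
t=27: ready={A,B,G} → run A
t=28: ready={A,B,G} → run A
t=29: ready={A,B,G} → run A
t=30: ready={A,B,G} → run A
t=31: ready={B,G} → run B
t=32: ready={B,G} → run B
t=33: ready={B,G} → run B
t=34: ready={B,G} → run B
t=35: ready={B,G} → run B
t=36: ready={B,G} → run B
t=37: ready={B,G} → run B
t=38: ready={G} → run G
t=39: ready={G} → run G
t=40: ready={G} → run G
t=41: ready={G} → run G
t=42: ready={G} → run G
t=43: ready={G} → run G
t=44: ready={G} → run G
t=45: (idle)
t=46: (idle)
t=47: (idle)
t=48: (idle)
t=49: (idle)

completion order = C, E, H, D, F, A, B, G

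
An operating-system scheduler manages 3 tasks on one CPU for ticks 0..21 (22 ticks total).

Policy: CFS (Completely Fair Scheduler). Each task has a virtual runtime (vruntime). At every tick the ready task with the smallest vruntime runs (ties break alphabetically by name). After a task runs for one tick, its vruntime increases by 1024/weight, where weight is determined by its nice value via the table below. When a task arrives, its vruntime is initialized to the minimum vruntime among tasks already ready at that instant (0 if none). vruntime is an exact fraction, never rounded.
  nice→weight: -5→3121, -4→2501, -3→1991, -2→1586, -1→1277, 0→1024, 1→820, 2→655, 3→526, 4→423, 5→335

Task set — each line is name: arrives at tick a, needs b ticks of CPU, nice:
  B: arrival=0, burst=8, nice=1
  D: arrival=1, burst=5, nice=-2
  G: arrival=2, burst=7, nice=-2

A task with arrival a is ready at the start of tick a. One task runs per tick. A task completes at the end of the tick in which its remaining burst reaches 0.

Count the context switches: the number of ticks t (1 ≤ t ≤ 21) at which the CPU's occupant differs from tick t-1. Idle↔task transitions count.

t=0: vr[B=0] → run B
t=1: vr[B=256/205 D=256/205] → run B
t=2: vr[B=512/205 D=256/205 G=256/205] → run D
t=3: vr[B=512/205 D=307968/162565 G=256/205] → run G
t=4: vr[B=512/205 D=307968/162565 G=307968/162565] → run D
t=5: vr[B=512/205 D=412928/162565 G=307968/162565] → run G
t=6: vr[B=512/205 D=412928/162565 G=412928/162565] → run B
t=7: vr[B=768/205 D=412928/162565 G=412928/162565] → run D
t=8: vr[B=768/205 D=517888/162565 G=412928/162565] → run G
t=9: vr[B=768/205 D=517888/162565 G=517888/162565] → run D
t=10: vr[B=768/205 D=622848/162565 G=517888/162565] → run G
t=11: vr[B=768/205 D=622848/162565 G=622848/162565] → run B
t=12: vr[B=1024/205 D=622848/162565 G=622848/162565] → run D
t=13: vr[B=1024/205 G=622848/162565] → run G
t=14: vr[B=1024/205 G=727808/162565] → run G
t=15: vr[B=1024/205 G=832768/162565] → run B
t=16: vr[B=256/41 G=832768/162565] → run G
t=17: vr[B=256/41] → run B
t=18: vr[B=1536/205] → run B
t=19: vr[B=1792/205] → run B
t=20: (idle)
t=21: (idle)

context switches = 16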